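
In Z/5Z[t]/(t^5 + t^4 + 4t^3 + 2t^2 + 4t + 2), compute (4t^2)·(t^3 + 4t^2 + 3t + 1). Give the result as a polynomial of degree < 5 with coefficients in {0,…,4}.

2t^4 + t^3 + t^2 + 4t + 2

Multiply in Z/5Z[t]: (4t^2)·(t^3 + 4t^2 + 3t + 1) = 4t^5 + t^4 + 2t^3 + 4t^2.
Reduce using t^5 ≡ 4t^4 + t^3 + 3t^2 + t + 3 (mod t^5 + t^4 + 4t^3 + 2t^2 + 4t + 2).
Reduced: 2t^4 + t^3 + t^2 + 4t + 2.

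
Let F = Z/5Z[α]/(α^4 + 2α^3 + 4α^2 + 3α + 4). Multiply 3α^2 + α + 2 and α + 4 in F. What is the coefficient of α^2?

Multiply in Z/5Z[α]: (3α^2 + α + 2)·(α + 4) = 3α^3 + 3α^2 + α + 3.
Reduced: 3α^3 + 3α^2 + α + 3.

3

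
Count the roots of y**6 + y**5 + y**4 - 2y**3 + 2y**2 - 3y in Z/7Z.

4

Write g(y) = y**6 + y**5 + y**4 - 2y**3 + 2y**2 - 3y.
Evaluate at each of the 7 elements of Z/7Z:
g(0) = 0 → root; g(1) = 0 → root; g(2) = 0 → root; g(3) = 0 → root; g(4) = 4; g(5) = 1; g(6) = 1.
Roots: {0, 1, 2, 3}.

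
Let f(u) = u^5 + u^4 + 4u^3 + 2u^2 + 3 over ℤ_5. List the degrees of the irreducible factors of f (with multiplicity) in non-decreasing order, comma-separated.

Roots in ℤ_5: f(0) = 3; f(1) = 1; f(2) = 1; f(3) = 3; f(4) = 1.
Complete factorization: f(u) = (u^2 + 3u + 4)·(u^3 + 3u^2 + u + 2).
Factor degrees with multiplicity: 2 + 3 = 5.

2, 3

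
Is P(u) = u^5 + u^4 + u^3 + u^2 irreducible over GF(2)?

No

Check for roots in GF(2): P(0) = 0 → root; P(1) = 0 → root.
P(0) = 0, so (u) divides P(u); P is reducible.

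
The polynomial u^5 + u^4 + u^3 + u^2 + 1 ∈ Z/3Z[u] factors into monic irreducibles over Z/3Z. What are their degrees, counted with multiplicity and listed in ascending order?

Write h(u) = u^5 + u^4 + u^3 + u^2 + 1.
Roots in Z/3Z: h(0) = 1; h(1) = 2; h(2) = 1.
Complete factorization: h(u) = (u^2 + u + 2)·(u^3 + 2u + 2).
Factor degrees with multiplicity: 2 + 3 = 5.

2, 3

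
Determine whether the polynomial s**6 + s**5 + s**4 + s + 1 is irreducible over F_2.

Write P(s) = s**6 + s**5 + s**4 + s + 1.
Check for roots in F_2: P(0) = 1; P(1) = 1.
No roots, so no linear factors.
Monic irreducibles of degree 2 over GF(2): s**2 + s + 1.
None of them divide P (all give nonzero remainder).
Monic irreducibles of degree 3 over GF(2): s**3 + s + 1, s**3 + s**2 + 1.
None of them divide P (all give nonzero remainder).
No irreducible factor of degree ≤ 3 exists, so P is irreducible over GF(2).

Yes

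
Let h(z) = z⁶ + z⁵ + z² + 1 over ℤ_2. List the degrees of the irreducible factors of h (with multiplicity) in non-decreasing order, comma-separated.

1, 2, 3

Roots in ℤ_2: h(0) = 1; h(1) = 0 → root.
Linear factors from roots: (z + 1).
Complete factorization: h(z) = (z + 1)·(z² + z + 1)·(z³ + z² + 1).
Factor degrees with multiplicity: 1 + 2 + 3 = 6.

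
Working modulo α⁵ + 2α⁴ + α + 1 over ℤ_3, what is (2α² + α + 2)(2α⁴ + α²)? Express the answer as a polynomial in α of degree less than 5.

Multiply in ℤ_3[α]: (2α² + α + 2)·(2α⁴ + α²) = α⁶ + 2α⁵ + α³ + 2α².
Reduce using α⁵ ≡ α⁴ + 2α + 2 (mod α⁵ + 2α⁴ + α + 1).
Reduced: α³ + α² + 2α.

α^3 + α^2 + 2α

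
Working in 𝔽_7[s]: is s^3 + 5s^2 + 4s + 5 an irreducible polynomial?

Yes

Write g(s) = s^3 + 5s^2 + 4s + 5.
Check for roots in 𝔽_7: g(0) = 5; g(1) = 1; g(2) = 6; g(3) = 5; g(4) = 4; g(5) = 2; g(6) = 5.
No roots. A degree-3 polynomial over a field with no linear factor is irreducible.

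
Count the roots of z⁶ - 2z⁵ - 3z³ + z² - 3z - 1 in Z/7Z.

Write f(z) = z⁶ - 2z⁵ - 3z³ + z² - 3z - 1.
Evaluate at each of the 7 elements of Z/7Z:
f(0) = 6; f(1) = 0 → root; f(2) = 1; f(3) = 0 → root; f(4) = 4; f(5) = 0 → root; f(6) = 2.
Roots: {1, 3, 5}.

3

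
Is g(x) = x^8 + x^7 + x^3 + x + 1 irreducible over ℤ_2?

Yes

Check for roots in ℤ_2: g(0) = 1; g(1) = 1.
No roots, so no linear factors.
Monic irreducibles of degree 2 over GF(2): x^2 + x + 1.
None of them divide g (all give nonzero remainder).
Monic irreducibles of degree 3 over GF(2): x^3 + x + 1, x^3 + x^2 + 1.
None of them divide g (all give nonzero remainder).
Monic irreducibles of degree 4 over GF(2): x^4 + x + 1, x^4 + x^3 + 1, x^4 + x^3 + x^2 + x + 1.
None of them divide g (all give nonzero remainder).
No irreducible factor of degree ≤ 4 exists, so g is irreducible over GF(2).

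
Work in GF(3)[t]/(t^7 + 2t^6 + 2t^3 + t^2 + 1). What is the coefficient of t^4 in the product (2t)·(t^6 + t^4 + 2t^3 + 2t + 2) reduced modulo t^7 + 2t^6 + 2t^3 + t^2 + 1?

Multiply in GF(3)[t]: (2t)·(t^6 + t^4 + 2t^3 + 2t + 2) = 2t^7 + 2t^5 + t^4 + t^2 + t.
Reduce using t^7 ≡ t^6 + t^3 + 2t^2 + 2 (mod t^7 + 2t^6 + 2t^3 + t^2 + 1).
Reduced: 2t^6 + 2t^5 + t^4 + 2t^3 + 2t^2 + t + 1.

1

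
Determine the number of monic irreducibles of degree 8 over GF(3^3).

x^(27^8) − x is the product of all monic irreducibles of degree dividing 8; Möbius inversion gives N = (1/8) Σ μ(8/d)·27^d.
Divisors of 8: 1, 2, 4, 8; μ(8/d) for each: 0, 0, -1, 1.
Σ = − 27^4 + 27^8 = 282429005040.
N = 282429005040/8 = 35303625630.

35303625630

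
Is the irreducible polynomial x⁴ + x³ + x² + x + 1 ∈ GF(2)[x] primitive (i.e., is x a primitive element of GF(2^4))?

No

Write f(x) = x⁴ + x³ + x² + x + 1.
|GF(2^4)^×| = 2^4 − 1 = 15. Prime factorization: 15 = 3·5.
f is primitive ⇔ x has order 15 in GF(2)[x]/(f), i.e. x^(15/q) ≠ 1 for each prime q | 15.
x^(5) mod f = 1
x^(3) mod f = x³.
Since x^(5) = 1, the order of x divides 5 < 15; not primitive.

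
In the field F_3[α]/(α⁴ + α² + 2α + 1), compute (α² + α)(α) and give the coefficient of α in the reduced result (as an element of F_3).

Multiply in F_3[α]: (α² + α)·(α) = α³ + α².
Reduced: α³ + α².

0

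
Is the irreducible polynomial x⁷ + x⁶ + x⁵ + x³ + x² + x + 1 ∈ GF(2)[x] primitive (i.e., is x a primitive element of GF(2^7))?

Yes

Write f(x) = x⁷ + x⁶ + x⁵ + x³ + x² + x + 1.
|GF(2^7)^×| = 2^7 − 1 = 127. Prime factorization: 127 = 127.
f is primitive ⇔ x has order 127 in GF(2)[x]/(f), i.e. x^(127/q) ≠ 1 for each prime q | 127.
x^(1) mod f = x.
None equal 1, so x has full order 127; f is primitive.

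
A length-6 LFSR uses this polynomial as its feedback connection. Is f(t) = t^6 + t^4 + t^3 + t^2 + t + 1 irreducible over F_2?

Check for roots in F_2: f(0) = 1; f(1) = 0 → root.
f(1) = 0, so (t − 1) divides f(t); f is reducible.

No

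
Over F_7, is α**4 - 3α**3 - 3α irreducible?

No

Write h(α) = α**4 - 3α**3 - 3α.
Check for roots in F_7: h(0) = 0 → root; h(1) = 2; h(2) = 0 → root; h(3) = 5; h(4) = 3; h(5) = 4; h(6) = 0 → root.
h(0) = 0, so (α) divides h(α); h is reducible.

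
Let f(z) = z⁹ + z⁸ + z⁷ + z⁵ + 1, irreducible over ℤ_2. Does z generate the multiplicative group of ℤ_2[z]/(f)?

|GF(2^9)^×| = 2^9 − 1 = 511. Prime factorization: 511 = 7·73.
f is primitive ⇔ z has order 511 in GF(2)[z]/(f), i.e. z^(511/q) ≠ 1 for each prime q | 511.
z^(73) mod f = 1
z^(7) mod f = z⁷.
Since z^(73) = 1, the order of z divides 73 < 511; not primitive.

No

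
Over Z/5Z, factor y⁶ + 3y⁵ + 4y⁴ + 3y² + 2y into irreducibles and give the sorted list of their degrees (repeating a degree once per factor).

Write g(y) = y⁶ + 3y⁵ + 4y⁴ + 3y² + 2y.
Roots in Z/5Z: g(0) = 0 → root; g(1) = 3; g(2) = 0 → root; g(3) = 0 → root; g(4) = 3.
Linear factors from roots: (y), (y + 3), (y + 2).
Complete factorization: g(y) = (y)·(y + 3)·(y + 2)^2·(y² + y + 1).
Factor degrees with multiplicity: 1 + 1 + 1 + 1 + 2 = 6.

1, 1, 1, 1, 2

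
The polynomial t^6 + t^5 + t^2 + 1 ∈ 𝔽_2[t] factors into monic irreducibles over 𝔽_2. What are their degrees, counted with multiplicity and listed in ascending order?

Write g(t) = t^6 + t^5 + t^2 + 1.
Roots in 𝔽_2: g(0) = 1; g(1) = 0 → root.
Linear factors from roots: (t + 1).
Complete factorization: g(t) = (t + 1)·(t^2 + t + 1)·(t^3 + t^2 + 1).
Factor degrees with multiplicity: 1 + 2 + 3 = 6.

1, 2, 3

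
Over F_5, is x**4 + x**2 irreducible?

No

Write h(x) = x**4 + x**2.
Check for roots in F_5: h(0) = 0 → root; h(1) = 2; h(2) = 0 → root; h(3) = 0 → root; h(4) = 2.
h(0) = 0, so (x) divides h(x); h is reducible.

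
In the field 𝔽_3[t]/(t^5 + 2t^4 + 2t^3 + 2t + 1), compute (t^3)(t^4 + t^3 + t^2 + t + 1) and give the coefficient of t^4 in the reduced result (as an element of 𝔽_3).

1

Multiply in 𝔽_3[t]: (t^3)·(t^4 + t^3 + t^2 + t + 1) = t^7 + t^6 + t^5 + t^4 + t^3.
Reduce using t^5 ≡ t^4 + t^3 + t + 2 (mod t^5 + 2t^4 + 2t^3 + 2t + 1).
Reduced: t^4 + t^2 + 2t + 2.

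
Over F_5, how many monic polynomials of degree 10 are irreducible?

By the necklace-counting formula, N_5(10) = (1/10) Σ_{d|10} μ(10/d)·5^d.
Divisors of 10: 1, 2, 5, 10; μ(10/d) for each: 1, -1, -1, 1.
Σ = 5^1 − 5^2 − 5^5 + 5^10 = 9762480.
N = 9762480/10 = 976248.

976248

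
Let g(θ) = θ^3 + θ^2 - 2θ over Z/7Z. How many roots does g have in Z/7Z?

Evaluate at each of the 7 elements of Z/7Z:
g(0) = 0 → root; g(1) = 0 → root; g(2) = 1; g(3) = 2; g(4) = 2; g(5) = 0 → root; g(6) = 2.
Roots: {0, 1, 5}.

3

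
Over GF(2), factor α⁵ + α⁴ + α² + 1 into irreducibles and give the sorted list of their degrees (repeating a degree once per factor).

Write g(α) = α⁵ + α⁴ + α² + 1.
Roots in GF(2): g(0) = 1; g(1) = 0 → root.
Linear factors from roots: (α + 1).
Complete factorization: g(α) = (α + 1)·(α⁴ + α + 1).
Factor degrees with multiplicity: 1 + 4 = 5.

1, 4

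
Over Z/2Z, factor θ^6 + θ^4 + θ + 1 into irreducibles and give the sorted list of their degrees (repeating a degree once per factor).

1, 2, 3

Write f(θ) = θ^6 + θ^4 + θ + 1.
Roots in Z/2Z: f(0) = 1; f(1) = 0 → root.
Linear factors from roots: (θ + 1).
Complete factorization: f(θ) = (θ + 1)·(θ^2 + θ + 1)·(θ^3 + θ + 1).
Factor degrees with multiplicity: 1 + 2 + 3 = 6.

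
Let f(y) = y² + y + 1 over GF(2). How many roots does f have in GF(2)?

Evaluate at each of the 2 elements of GF(2):
f(0) = 1; f(1) = 1.
No element is a root.

0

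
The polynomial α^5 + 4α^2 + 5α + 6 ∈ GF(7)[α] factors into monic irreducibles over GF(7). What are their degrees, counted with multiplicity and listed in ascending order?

Write h(α) = α^5 + 4α^2 + 5α + 6.
Complete factorization: h(α) = (α^5 + 4α^2 + 5α + 6).
Factor degrees with multiplicity: 5 = 5.

5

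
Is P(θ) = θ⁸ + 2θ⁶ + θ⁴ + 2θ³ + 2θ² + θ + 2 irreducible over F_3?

Check for roots in F_3: P(0) = 2; P(1) = 2; P(2) = 2.
No roots, so no linear factors.
Monic irreducibles of degree 2 over GF(3): θ² + 1, θ² + θ + 2, θ² + 2θ + 2.
None of them divide P (all give nonzero remainder).
Degree-3 irreducible divisors: test the 8 monic irreducibles of degree 3 over GF(3).
None of them divide P (all give nonzero remainder).
Degree-4 irreducible divisors: test the 18 monic irreducibles of degree 4 over GF(3).
None of them divide P (all give nonzero remainder).
No irreducible factor of degree ≤ 4 exists, so P is irreducible over GF(3).

Yes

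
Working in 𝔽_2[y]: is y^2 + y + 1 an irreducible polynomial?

Yes

Write P(y) = y^2 + y + 1.
Check for roots in 𝔽_2: P(0) = 1; P(1) = 1.
No roots. A degree-2 polynomial over a field with no linear factor is irreducible.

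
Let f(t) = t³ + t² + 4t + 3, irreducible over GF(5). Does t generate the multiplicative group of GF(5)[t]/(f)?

Yes

|GF(5^3)^×| = 5^3 − 1 = 124. Prime factorization: 124 = 2^2·31.
f is primitive ⇔ t has order 124 in GF(5)[t]/(f), i.e. t^(124/q) ≠ 1 for each prime q | 124.
t^(62) mod f = 4.
t^(4) mod f = 2t² + t + 3.
None equal 1, so t has full order 124; f is primitive.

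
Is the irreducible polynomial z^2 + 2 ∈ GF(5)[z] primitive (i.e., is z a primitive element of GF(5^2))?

Write f(z) = z^2 + 2.
|GF(5^2)^×| = 5^2 − 1 = 24. Prime factorization: 24 = 2^3·3.
f is primitive ⇔ z has order 24 in GF(5)[z]/(f), i.e. z^(24/q) ≠ 1 for each prime q | 24.
z^(12) mod f = 4.
z^(8) mod f = 1
Since z^(8) = 1, the order of z divides 8 < 24; not primitive.

No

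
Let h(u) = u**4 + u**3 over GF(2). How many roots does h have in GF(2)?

2

Evaluate at each of the 2 elements of GF(2):
h(0) = 0 → root; h(1) = 0 → root.
Roots: {0, 1}.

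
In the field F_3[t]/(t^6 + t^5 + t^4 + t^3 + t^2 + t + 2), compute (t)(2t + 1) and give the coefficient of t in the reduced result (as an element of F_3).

Multiply in F_3[t]: (t)·(2t + 1) = 2t^2 + t.
Reduced: 2t^2 + t.

1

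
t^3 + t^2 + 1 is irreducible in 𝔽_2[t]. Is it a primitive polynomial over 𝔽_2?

Yes

Write f(t) = t^3 + t^2 + 1.
|GF(2^3)^×| = 2^3 − 1 = 7. Prime factorization: 7 = 7.
f is primitive ⇔ t has order 7 in GF(2)[t]/(f), i.e. t^(7/q) ≠ 1 for each prime q | 7.
t^(1) mod f = t.
None equal 1, so t has full order 7; f is primitive.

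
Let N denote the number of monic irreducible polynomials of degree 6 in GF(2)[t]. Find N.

9

Gauss's count: N_{2}(6) = (1/6) Σ_{d|6} μ(6/d)·2^d.
Divisors of 6: 1, 2, 3, 6; μ(6/d) for each: 1, -1, -1, 1.
Σ = 2^1 − 2^2 − 2^3 + 2^6 = 54.
N = 54/6 = 9.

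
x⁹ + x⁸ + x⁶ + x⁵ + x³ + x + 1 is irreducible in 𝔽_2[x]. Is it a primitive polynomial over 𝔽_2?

Write f(x) = x⁹ + x⁸ + x⁶ + x⁵ + x³ + x + 1.
|GF(2^9)^×| = 2^9 − 1 = 511. Prime factorization: 511 = 7·73.
f is primitive ⇔ x has order 511 in GF(2)[x]/(f), i.e. x^(511/q) ≠ 1 for each prime q | 511.
x^(73) mod f = x⁶ + x⁵ + x³ + x² + x + 1.
x^(7) mod f = x⁷.
None equal 1, so x has full order 511; f is primitive.

Yes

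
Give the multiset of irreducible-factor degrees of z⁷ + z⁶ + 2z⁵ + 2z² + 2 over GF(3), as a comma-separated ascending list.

Write h(z) = z⁷ + z⁶ + 2z⁵ + 2z² + 2.
Roots in GF(3): h(0) = 2; h(1) = 2; h(2) = 2.
Complete factorization: h(z) = (z⁷ + z⁶ + 2z⁵ + 2z² + 2).
Factor degrees with multiplicity: 7 = 7.

7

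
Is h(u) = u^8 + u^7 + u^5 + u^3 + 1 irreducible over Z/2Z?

Check for roots in Z/2Z: h(0) = 1; h(1) = 1.
No roots, so no linear factors.
Monic irreducibles of degree 2 over GF(2): u^2 + u + 1.
None of them divide h (all give nonzero remainder).
Monic irreducibles of degree 3 over GF(2): u^3 + u + 1, u^3 + u^2 + 1.
None of them divide h (all give nonzero remainder).
Monic irreducibles of degree 4 over GF(2): u^4 + u + 1, u^4 + u^3 + 1, u^4 + u^3 + u^2 + u + 1.
None of them divide h (all give nonzero remainder).
No irreducible factor of degree ≤ 4 exists, so h is irreducible over GF(2).

Yes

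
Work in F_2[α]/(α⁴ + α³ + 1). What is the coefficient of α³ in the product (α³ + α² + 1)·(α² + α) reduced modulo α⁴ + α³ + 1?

0

Multiply in F_2[α]: (α³ + α² + 1)·(α² + α) = α⁵ + α³ + α² + α.
Reduce using α⁴ ≡ α³ + 1 (mod α⁴ + α³ + 1).
Reduced: α² + 1.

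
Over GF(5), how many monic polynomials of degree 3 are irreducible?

40

By the necklace-counting formula, N_5(3) = (1/3) Σ_{d|3} μ(3/d)·5^d.
Divisors of 3: 1, 3; μ(3/d) for each: -1, 1.
Σ = − 5^1 + 5^3 = 120.
N = 120/3 = 40.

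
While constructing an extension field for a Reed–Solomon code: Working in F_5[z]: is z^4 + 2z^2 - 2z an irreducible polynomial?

Write f(z) = z^4 + 2z^2 - 2z.
Check for roots in F_5: f(0) = 0 → root; f(1) = 1; f(2) = 0 → root; f(3) = 3; f(4) = 0 → root.
f(0) = 0, so (z) divides f(z); f is reducible.

No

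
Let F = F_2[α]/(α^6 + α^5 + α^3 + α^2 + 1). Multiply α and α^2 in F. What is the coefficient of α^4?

0

Multiply in F_2[α]: (α)·(α^2) = α^3.
Reduced: α^3.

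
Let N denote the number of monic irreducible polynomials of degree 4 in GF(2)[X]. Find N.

By the necklace-counting formula, N_2(4) = (1/4) Σ_{d|4} μ(4/d)·2^d.
Divisors of 4: 1, 2, 4; μ(4/d) for each: 0, -1, 1.
Σ = − 2^2 + 2^4 = 12.
N = 12/4 = 3.

3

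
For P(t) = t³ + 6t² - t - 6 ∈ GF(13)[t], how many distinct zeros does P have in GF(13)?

3

Evaluate at each of the 13 elements of GF(13):
P(0) = 7; P(1) = 0 → root; P(2) = 11; P(3) = 7; P(4) = 7; P(5) = 4; P(6) = 4; P(7) = 0 → root; P(8) = 11; P(9) = 4; P(10) = 11; P(11) = 12; P(12) = 0 → root.
Roots: {1, 7, 12}.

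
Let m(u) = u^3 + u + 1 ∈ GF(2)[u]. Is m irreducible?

Check for roots in GF(2): m(0) = 1; m(1) = 1.
No roots. A degree-3 polynomial over a field with no linear factor is irreducible.

Yes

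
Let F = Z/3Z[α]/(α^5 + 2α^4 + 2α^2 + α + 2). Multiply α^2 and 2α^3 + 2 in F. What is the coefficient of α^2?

1

Multiply in Z/3Z[α]: (α^2)·(2α^3 + 2) = 2α^5 + 2α^2.
Reduce using α^5 ≡ α^4 + α^2 + 2α + 1 (mod α^5 + 2α^4 + 2α^2 + α + 2).
Reduced: 2α^4 + α^2 + α + 2.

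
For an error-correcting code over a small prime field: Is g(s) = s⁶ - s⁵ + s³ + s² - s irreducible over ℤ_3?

No

Check for roots in ℤ_3: g(0) = 0 → root; g(1) = 1; g(2) = 0 → root.
g(0) = 0, so (s) divides g(s); g is reducible.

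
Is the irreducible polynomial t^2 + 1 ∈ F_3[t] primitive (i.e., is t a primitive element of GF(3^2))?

No

Write f(t) = t^2 + 1.
|GF(3^2)^×| = 3^2 − 1 = 8. Prime factorization: 8 = 2^3.
f is primitive ⇔ t has order 8 in GF(3)[t]/(f), i.e. t^(8/q) ≠ 1 for each prime q | 8.
t^(4) mod f = 1
Since t^(4) = 1, the order of t divides 4 < 8; not primitive.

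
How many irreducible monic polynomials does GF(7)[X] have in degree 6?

19544

The number of monic irreducibles of degree 6 over GF(7) is (1/6)·Σ_{d∣6} μ(6/d) 7^d.
Divisors of 6: 1, 2, 3, 6; μ(6/d) for each: 1, -1, -1, 1.
Σ = 7^1 − 7^2 − 7^3 + 7^6 = 117264.
N = 117264/6 = 19544.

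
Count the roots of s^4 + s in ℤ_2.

Write f(s) = s^4 + s.
Evaluate at each of the 2 elements of ℤ_2:
f(0) = 0 → root; f(1) = 0 → root.
Roots: {0, 1}.

2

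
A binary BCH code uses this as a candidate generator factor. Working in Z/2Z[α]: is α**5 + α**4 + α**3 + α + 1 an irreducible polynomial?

Yes

Write m(α) = α**5 + α**4 + α**3 + α + 1.
Check for roots in Z/2Z: m(0) = 1; m(1) = 1.
No roots, so no linear factors.
Monic irreducibles of degree 2 over GF(2): α**2 + α + 1.
None of them divide m (all give nonzero remainder).
No irreducible factor of degree ≤ 2 exists, so m is irreducible over GF(2).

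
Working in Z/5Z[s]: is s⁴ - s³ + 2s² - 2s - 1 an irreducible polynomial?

No

Write m(s) = s⁴ - s³ + 2s² - 2s - 1.
Check for roots in Z/5Z: m(0) = 4; m(1) = 4; m(2) = 1; m(3) = 0 → root; m(4) = 0 → root.
m(3) = 0, so (s − 3) divides m(s); m is reducible.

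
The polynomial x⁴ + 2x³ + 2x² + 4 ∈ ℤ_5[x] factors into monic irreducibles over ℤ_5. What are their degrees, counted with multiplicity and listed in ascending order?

Write g(x) = x⁴ + 2x³ + 2x² + 4.
Roots in ℤ_5: g(0) = 4; g(1) = 4; g(2) = 4; g(3) = 2; g(4) = 0 → root.
Linear factors from roots: (x + 1).
Complete factorization: g(x) = (x + 1)·(x³ + x² + x + 4).
Factor degrees with multiplicity: 1 + 3 = 4.

1, 3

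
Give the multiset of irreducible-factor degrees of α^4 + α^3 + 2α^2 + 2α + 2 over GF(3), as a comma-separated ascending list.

Write g(α) = α^4 + α^3 + 2α^2 + 2α + 2.
Roots in GF(3): g(0) = 2; g(1) = 2; g(2) = 2.
Complete factorization: g(α) = (α^4 + α^3 + 2α^2 + 2α + 2).
Factor degrees with multiplicity: 4 = 4.

4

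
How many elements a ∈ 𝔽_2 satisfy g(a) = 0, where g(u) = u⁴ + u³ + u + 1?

1

Evaluate at each of the 2 elements of 𝔽_2:
g(0) = 1; g(1) = 0 → root.
Roots: {1}.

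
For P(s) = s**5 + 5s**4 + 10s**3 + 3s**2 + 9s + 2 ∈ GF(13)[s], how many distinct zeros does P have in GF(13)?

Evaluate at each of the 13 elements of GF(13):
P(0) = 2; P(1) = 4; P(2) = 3; P(3) = 12; P(4) = 1; P(5) = 4; P(6) = 5; P(7) = 6; P(8) = 4; P(9) = 7; P(10) = 11; P(11) = 3; P(12) = 3.
No element is a root.

0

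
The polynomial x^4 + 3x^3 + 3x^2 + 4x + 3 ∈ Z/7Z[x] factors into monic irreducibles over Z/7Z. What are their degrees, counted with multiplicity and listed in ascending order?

1, 1, 1, 1

Write g(x) = x^4 + 3x^3 + 3x^2 + 4x + 3.
Linear factors from roots: (x + 6), (x + 5), (x + 1).
Complete factorization: g(x) = (x + 1)·(x + 6)·(x + 5)^2.
Factor degrees with multiplicity: 1 + 1 + 1 + 1 = 4.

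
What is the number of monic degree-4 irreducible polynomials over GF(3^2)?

1620

x^(9^4) − x is the product of all monic irreducibles of degree dividing 4; Möbius inversion gives N = (1/4) Σ μ(4/d)·9^d.
Divisors of 4: 1, 2, 4; μ(4/d) for each: 0, -1, 1.
Σ = − 9^2 + 9^4 = 6480.
N = 6480/4 = 1620.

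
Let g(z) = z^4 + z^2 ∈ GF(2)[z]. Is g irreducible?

Check for roots in GF(2): g(0) = 0 → root; g(1) = 0 → root.
g(0) = 0, so (z) divides g(z); g is reducible.

No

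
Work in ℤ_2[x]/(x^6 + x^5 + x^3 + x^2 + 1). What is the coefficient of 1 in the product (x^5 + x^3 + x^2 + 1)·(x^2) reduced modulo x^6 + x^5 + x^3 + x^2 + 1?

1

Multiply in ℤ_2[x]: (x^5 + x^3 + x^2 + 1)·(x^2) = x^7 + x^5 + x^4 + x^2.
Reduce using x^6 ≡ x^5 + x^3 + x^2 + 1 (mod x^6 + x^5 + x^3 + x^2 + 1).
Reduced: x + 1.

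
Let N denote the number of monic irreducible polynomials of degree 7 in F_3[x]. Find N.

312

Gauss's count: N_{3}(7) = (1/7) Σ_{d|7} μ(7/d)·3^d.
Divisors of 7: 1, 7; μ(7/d) for each: -1, 1.
Σ = − 3^1 + 3^7 = 2184.
N = 2184/7 = 312.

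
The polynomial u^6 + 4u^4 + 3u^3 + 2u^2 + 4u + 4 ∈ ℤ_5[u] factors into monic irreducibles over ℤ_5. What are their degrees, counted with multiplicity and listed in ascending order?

Write h(u) = u^6 + 4u^4 + 3u^3 + 2u^2 + 4u + 4.
Roots in ℤ_5: h(0) = 4; h(1) = 3; h(2) = 2; h(3) = 3; h(4) = 4.
Complete factorization: h(u) = (u^3 + 2u^2 + u + 3)·(u^3 + 3u^2 + 2u + 3).
Factor degrees with multiplicity: 3 + 3 = 6.

3, 3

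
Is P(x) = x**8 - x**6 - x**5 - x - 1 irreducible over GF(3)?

No

Check for roots in GF(3): P(0) = 2; P(1) = 0 → root; P(2) = 1.
P(1) = 0, so (x − 1) divides P(x); P is reducible.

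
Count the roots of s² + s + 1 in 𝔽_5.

0

Write f(s) = s² + s + 1.
Evaluate at each of the 5 elements of 𝔽_5:
f(0) = 1; f(1) = 3; f(2) = 2; f(3) = 3; f(4) = 1.
No element is a root.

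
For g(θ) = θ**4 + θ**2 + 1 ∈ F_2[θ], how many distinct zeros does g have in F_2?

Evaluate at each of the 2 elements of F_2:
g(0) = 1; g(1) = 1.
No element is a root.

0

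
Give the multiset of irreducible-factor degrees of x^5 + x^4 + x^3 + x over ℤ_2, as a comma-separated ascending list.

Write g(x) = x^5 + x^4 + x^3 + x.
Roots in ℤ_2: g(0) = 0 → root; g(1) = 0 → root.
Linear factors from roots: (x), (x + 1).
Complete factorization: g(x) = (x)·(x + 1)·(x^3 + x + 1).
Factor degrees with multiplicity: 1 + 1 + 3 = 5.

1, 1, 3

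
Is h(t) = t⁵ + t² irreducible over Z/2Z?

No

Check for roots in Z/2Z: h(0) = 0 → root; h(1) = 0 → root.
h(0) = 0, so (t) divides h(t); h is reducible.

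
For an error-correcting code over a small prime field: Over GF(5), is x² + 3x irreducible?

No

Write g(x) = x² + 3x.
Check for roots in GF(5): g(0) = 0 → root; g(1) = 4; g(2) = 0 → root; g(3) = 3; g(4) = 3.
g(0) = 0, so (x) divides g(x); g is reducible.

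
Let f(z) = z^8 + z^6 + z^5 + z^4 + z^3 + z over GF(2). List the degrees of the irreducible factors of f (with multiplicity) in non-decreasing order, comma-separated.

1, 1, 2, 2, 2

Roots in GF(2): f(0) = 0 → root; f(1) = 0 → root.
Linear factors from roots: (z), (z + 1).
Complete factorization: f(z) = (z)·(z + 1)·(z^2 + z + 1)^3.
Factor degrees with multiplicity: 1 + 1 + 2 + 2 + 2 = 8.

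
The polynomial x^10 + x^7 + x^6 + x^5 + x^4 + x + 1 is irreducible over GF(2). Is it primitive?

Write f(x) = x^10 + x^7 + x^6 + x^5 + x^4 + x + 1.
|GF(2^10)^×| = 2^10 − 1 = 1023. Prime factorization: 1023 = 3·11·31.
f is primitive ⇔ x has order 1023 in GF(2)[x]/(f), i.e. x^(1023/q) ≠ 1 for each prime q | 1023.
x^(341) mod f = x^9 + x^7 + x^5 + x^4 + x^3 + x^2 + 1.
x^(93) mod f = x^8 + x^7 + x^6 + x^5 + x + 1.
x^(33) mod f = x^9 + x^6 + x^5 + 1.
None equal 1, so x has full order 1023; f is primitive.

Yes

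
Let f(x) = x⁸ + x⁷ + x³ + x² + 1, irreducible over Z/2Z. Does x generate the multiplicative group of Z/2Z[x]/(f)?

|GF(2^8)^×| = 2^8 − 1 = 255. Prime factorization: 255 = 3·5·17.
f is primitive ⇔ x has order 255 in GF(2)[x]/(f), i.e. x^(255/q) ≠ 1 for each prime q | 255.
x^(85) mod f = x⁶ + x³ + x² + x.
x^(51) mod f = x⁵ + x⁴ + x² + 1.
x^(15) mod f = x⁷ + x⁶ + x⁴ + x³.
None equal 1, so x has full order 255; f is primitive.

Yes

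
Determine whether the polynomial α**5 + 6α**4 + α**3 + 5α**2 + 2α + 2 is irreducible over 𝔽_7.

Yes

Write P(α) = α**5 + 6α**4 + α**3 + 5α**2 + 2α + 2.
Check for roots in 𝔽_7: P(0) = 2; P(1) = 3; P(2) = 1; P(3) = 4; P(4) = 5; P(5) = 4; P(6) = 2.
No roots, so no linear factors.
Degree-2 irreducible divisors: test the 21 monic irreducibles of degree 2 over GF(7).
None of them divide P (all give nonzero remainder).
No irreducible factor of degree ≤ 2 exists, so P is irreducible over GF(7).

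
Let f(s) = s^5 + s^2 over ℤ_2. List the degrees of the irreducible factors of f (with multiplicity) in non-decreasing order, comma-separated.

1, 1, 1, 2

Roots in ℤ_2: f(0) = 0 → root; f(1) = 0 → root.
Linear factors from roots: (s), (s + 1).
Complete factorization: f(s) = (s + 1)·(s)^2·(s^2 + s + 1).
Factor degrees with multiplicity: 1 + 1 + 1 + 2 = 5.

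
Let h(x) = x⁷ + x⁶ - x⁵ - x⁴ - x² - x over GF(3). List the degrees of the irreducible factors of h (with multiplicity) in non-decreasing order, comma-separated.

1, 1, 2, 3

Roots in GF(3): h(0) = 0 → root; h(1) = 1; h(2) = 0 → root.
Linear factors from roots: (x), (x + 1).
Complete factorization: h(x) = (x)·(x + 1)·(x² + x - 1)·(x³ - x² + x + 1).
Factor degrees with multiplicity: 1 + 1 + 2 + 3 = 7.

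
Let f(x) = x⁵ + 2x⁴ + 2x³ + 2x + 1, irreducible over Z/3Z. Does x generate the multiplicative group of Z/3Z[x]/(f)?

|GF(3^5)^×| = 3^5 − 1 = 242. Prime factorization: 242 = 2·11^2.
f is primitive ⇔ x has order 242 in GF(3)[x]/(f), i.e. x^(242/q) ≠ 1 for each prime q | 242.
x^(121) mod f = 2.
x^(22) mod f = x⁴ + x.
None equal 1, so x has full order 242; f is primitive.

Yes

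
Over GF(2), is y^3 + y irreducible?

No

Write P(y) = y^3 + y.
Check for roots in GF(2): P(0) = 0 → root; P(1) = 0 → root.
P(0) = 0, so (y) divides P(y); P is reducible.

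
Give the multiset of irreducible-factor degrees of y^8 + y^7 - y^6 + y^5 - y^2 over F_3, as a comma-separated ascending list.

Write f(y) = y^8 + y^7 - y^6 + y^5 - y^2.
Roots in F_3: f(0) = 0 → root; f(1) = 1; f(2) = 0 → root.
Linear factors from roots: (y), (y + 1).
Complete factorization: f(y) = (y)^2·(y + 1)^2·(y^2 + 1)·(y^2 - y - 1).
Factor degrees with multiplicity: 1 + 1 + 1 + 1 + 2 + 2 = 8.

1, 1, 1, 1, 2, 2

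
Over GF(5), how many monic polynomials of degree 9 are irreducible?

x^(5^9) − x is the product of all monic irreducibles of degree dividing 9; Möbius inversion gives N = (1/9) Σ μ(9/d)·5^d.
Divisors of 9: 1, 3, 9; μ(9/d) for each: 0, -1, 1.
Σ = − 5^3 + 5^9 = 1953000.
N = 1953000/9 = 217000.

217000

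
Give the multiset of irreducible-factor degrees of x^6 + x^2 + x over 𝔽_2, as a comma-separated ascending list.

1, 2, 3

Write g(x) = x^6 + x^2 + x.
Roots in 𝔽_2: g(0) = 0 → root; g(1) = 1.
Linear factors from roots: (x).
Complete factorization: g(x) = (x)·(x^2 + x + 1)·(x^3 + x^2 + 1).
Factor degrees with multiplicity: 1 + 2 + 3 = 6.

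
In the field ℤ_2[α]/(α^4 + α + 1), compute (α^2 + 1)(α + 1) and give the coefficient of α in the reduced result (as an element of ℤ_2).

Multiply in ℤ_2[α]: (α^2 + 1)·(α + 1) = α^3 + α^2 + α + 1.
Reduced: α^3 + α^2 + α + 1.

1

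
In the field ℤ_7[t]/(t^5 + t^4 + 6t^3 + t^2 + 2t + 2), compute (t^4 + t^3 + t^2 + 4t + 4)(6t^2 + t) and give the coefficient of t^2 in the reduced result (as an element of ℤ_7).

1

Multiply in ℤ_7[t]: (t^4 + t^3 + t^2 + 4t + 4)·(6t^2 + t) = 6t^6 + 4t^3 + 4t.
Reduce using t^5 ≡ 6t^4 + t^3 + 6t^2 + 5t + 5 (mod t^5 + t^4 + 6t^3 + t^2 + 2t + 2).
Reduced: 5t^4 + 6t^3 + t^2 + 4t + 5.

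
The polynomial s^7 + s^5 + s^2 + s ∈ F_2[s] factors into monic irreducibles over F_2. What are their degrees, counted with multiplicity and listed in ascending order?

Write g(s) = s^7 + s^5 + s^2 + s.
Roots in F_2: g(0) = 0 → root; g(1) = 0 → root.
Linear factors from roots: (s), (s + 1).
Complete factorization: g(s) = (s)·(s + 1)·(s^2 + s + 1)·(s^3 + s + 1).
Factor degrees with multiplicity: 1 + 1 + 2 + 3 = 7.

1, 1, 2, 3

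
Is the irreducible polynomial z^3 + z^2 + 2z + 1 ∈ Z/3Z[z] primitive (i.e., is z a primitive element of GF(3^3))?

Write f(z) = z^3 + z^2 + 2z + 1.
|GF(3^3)^×| = 3^3 − 1 = 26. Prime factorization: 26 = 2·13.
f is primitive ⇔ z has order 26 in GF(3)[z]/(f), i.e. z^(26/q) ≠ 1 for each prime q | 26.
z^(13) mod f = 2.
z^(2) mod f = z^2.
None equal 1, so z has full order 26; f is primitive.

Yes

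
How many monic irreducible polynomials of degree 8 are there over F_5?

Gauss's count: N_{5}(8) = (1/8) Σ_{d|8} μ(8/d)·5^d.
Divisors of 8: 1, 2, 4, 8; μ(8/d) for each: 0, 0, -1, 1.
Σ = − 5^4 + 5^8 = 390000.
N = 390000/8 = 48750.

48750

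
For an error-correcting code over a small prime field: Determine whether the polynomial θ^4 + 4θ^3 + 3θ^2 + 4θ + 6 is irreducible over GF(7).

Write P(θ) = θ^4 + 4θ^3 + 3θ^2 + 4θ + 6.
Check for roots in GF(7): P(0) = 6; P(1) = 4; P(2) = 4; P(3) = 3; P(4) = 1; P(5) = 1; P(6) = 2.
No roots, so no linear factors.
Degree-2 irreducible divisors: test the 21 monic irreducibles of degree 2 over GF(7).
None of them divide P (all give nonzero remainder).
No irreducible factor of degree ≤ 2 exists, so P is irreducible over GF(7).

Yes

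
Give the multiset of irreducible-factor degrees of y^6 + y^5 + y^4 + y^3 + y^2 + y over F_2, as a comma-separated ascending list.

Write h(y) = y^6 + y^5 + y^4 + y^3 + y^2 + y.
Roots in F_2: h(0) = 0 → root; h(1) = 0 → root.
Linear factors from roots: (y), (y + 1).
Complete factorization: h(y) = (y)·(y + 1)·(y^2 + y + 1)^2.
Factor degrees with multiplicity: 1 + 1 + 2 + 2 = 6.

1, 1, 2, 2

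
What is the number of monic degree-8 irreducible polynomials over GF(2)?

30

By the necklace-counting formula, N_2(8) = (1/8) Σ_{d|8} μ(8/d)·2^d.
Divisors of 8: 1, 2, 4, 8; μ(8/d) for each: 0, 0, -1, 1.
Σ = − 2^4 + 2^8 = 240.
N = 240/8 = 30.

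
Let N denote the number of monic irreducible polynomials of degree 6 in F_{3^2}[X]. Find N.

The number of monic irreducibles of degree 6 over GF(9) is (1/6)·Σ_{d∣6} μ(6/d) 9^d.
Divisors of 6: 1, 2, 3, 6; μ(6/d) for each: 1, -1, -1, 1.
Σ = 9^1 − 9^2 − 9^3 + 9^6 = 530640.
N = 530640/6 = 88440.

88440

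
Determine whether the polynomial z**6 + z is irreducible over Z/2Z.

No

Write m(z) = z**6 + z.
Check for roots in Z/2Z: m(0) = 0 → root; m(1) = 0 → root.
m(0) = 0, so (z) divides m(z); m is reducible.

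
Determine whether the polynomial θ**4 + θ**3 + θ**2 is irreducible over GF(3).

Write P(θ) = θ**4 + θ**3 + θ**2.
Check for roots in GF(3): P(0) = 0 → root; P(1) = 0 → root; P(2) = 1.
P(0) = 0, so (θ) divides P(θ); P is reducible.

No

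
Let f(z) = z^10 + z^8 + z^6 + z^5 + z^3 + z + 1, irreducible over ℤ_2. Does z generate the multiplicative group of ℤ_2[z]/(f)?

|GF(2^10)^×| = 2^10 − 1 = 1023. Prime factorization: 1023 = 3·11·31.
f is primitive ⇔ z has order 1023 in GF(2)[z]/(f), i.e. z^(1023/q) ≠ 1 for each prime q | 1023.
z^(341) mod f = z^5 + z^4 + z^3 + z^2 + z.
z^(93) mod f = z^8 + z^5 + z^3 + 1.
z^(33) mod f = z^8 + z^7 + z^4 + z^3 + z^2.
None equal 1, so z has full order 1023; f is primitive.

Yes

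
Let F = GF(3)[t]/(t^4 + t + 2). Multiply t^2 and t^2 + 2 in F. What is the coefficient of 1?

1

Multiply in GF(3)[t]: (t^2)·(t^2 + 2) = t^4 + 2t^2.
Reduce using t^4 ≡ 2t + 1 (mod t^4 + t + 2).
Reduced: 2t^2 + 2t + 1.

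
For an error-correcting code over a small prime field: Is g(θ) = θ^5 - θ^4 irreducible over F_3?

Check for roots in F_3: g(0) = 0 → root; g(1) = 0 → root; g(2) = 1.
g(0) = 0, so (θ) divides g(θ); g is reducible.

No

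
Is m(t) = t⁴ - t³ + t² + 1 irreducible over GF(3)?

Check for roots in GF(3): m(0) = 1; m(1) = 2; m(2) = 1.
No roots, so no linear factors.
Monic irreducibles of degree 2 over GF(3): t² + 1, t² + t - 1, t² - t - 1.
None of them divide m (all give nonzero remainder).
No irreducible factor of degree ≤ 2 exists, so m is irreducible over GF(3).

Yes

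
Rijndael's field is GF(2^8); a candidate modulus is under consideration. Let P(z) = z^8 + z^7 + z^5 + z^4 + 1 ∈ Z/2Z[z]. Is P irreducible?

Check for roots in Z/2Z: P(0) = 1; P(1) = 1.
No roots, so no linear factors.
Monic irreducibles of degree 2 over GF(2): z^2 + z + 1.
None of them divide P (all give nonzero remainder).
Monic irreducibles of degree 3 over GF(2): z^3 + z + 1, z^3 + z^2 + 1.
None of them divide P (all give nonzero remainder).
Monic irreducibles of degree 4 over GF(2): z^4 + z + 1, z^4 + z^3 + 1, z^4 + z^3 + z^2 + z + 1.
None of them divide P (all give nonzero remainder).
No irreducible factor of degree ≤ 4 exists, so P is irreducible over GF(2).

Yes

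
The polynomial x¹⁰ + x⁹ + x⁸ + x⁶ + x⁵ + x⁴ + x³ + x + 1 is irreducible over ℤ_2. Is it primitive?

No

Write f(x) = x¹⁰ + x⁹ + x⁸ + x⁶ + x⁵ + x⁴ + x³ + x + 1.
|GF(2^10)^×| = 2^10 − 1 = 1023. Prime factorization: 1023 = 3·11·31.
f is primitive ⇔ x has order 1023 in GF(2)[x]/(f), i.e. x^(1023/q) ≠ 1 for each prime q | 1023.
x^(341) mod f = 1
x^(93) mod f = x⁹ + x⁸ + x⁶ + x² + 1.
x^(33) mod f = x⁹ + x⁶ + x⁵ + x⁴ + x.
Since x^(341) = 1, the order of x divides 341 < 1023; not primitive.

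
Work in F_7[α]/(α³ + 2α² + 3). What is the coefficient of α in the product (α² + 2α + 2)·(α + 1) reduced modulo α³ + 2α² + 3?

4

Multiply in F_7[α]: (α² + 2α + 2)·(α + 1) = α³ + 3α² + 4α + 2.
Reduce using α³ ≡ 5α² + 4 (mod α³ + 2α² + 3).
Reduced: α² + 4α + 6.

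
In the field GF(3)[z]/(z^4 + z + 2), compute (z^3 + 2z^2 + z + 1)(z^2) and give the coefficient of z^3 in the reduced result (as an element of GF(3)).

1

Multiply in GF(3)[z]: (z^3 + 2z^2 + z + 1)·(z^2) = z^5 + 2z^4 + z^3 + z^2.
Reduce using z^4 ≡ 2z + 1 (mod z^4 + z + 2).
Reduced: z^3 + 2z + 2.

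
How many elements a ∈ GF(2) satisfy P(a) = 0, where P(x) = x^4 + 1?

1

Evaluate at each of the 2 elements of GF(2):
P(0) = 1; P(1) = 0 → root.
Roots: {1}.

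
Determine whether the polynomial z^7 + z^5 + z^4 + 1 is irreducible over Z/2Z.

Write P(z) = z^7 + z^5 + z^4 + 1.
Check for roots in Z/2Z: P(0) = 1; P(1) = 0 → root.
P(1) = 0, so (z − 1) divides P(z); P is reducible.

No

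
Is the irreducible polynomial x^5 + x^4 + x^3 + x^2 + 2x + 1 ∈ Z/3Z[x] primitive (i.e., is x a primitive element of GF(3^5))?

Write f(x) = x^5 + x^4 + x^3 + x^2 + 2x + 1.
|GF(3^5)^×| = 3^5 − 1 = 242. Prime factorization: 242 = 2·11^2.
f is primitive ⇔ x has order 242 in GF(3)[x]/(f), i.e. x^(242/q) ≠ 1 for each prime q | 242.
x^(121) mod f = 2.
x^(22) mod f = x^4 + x^2 + x + 2.
None equal 1, so x has full order 242; f is primitive.

Yes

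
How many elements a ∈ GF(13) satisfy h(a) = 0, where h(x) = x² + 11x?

2

Evaluate at each of the 13 elements of GF(13):
h(0) = 0 → root; h(1) = 12; h(2) = 0 → root; h(3) = 3; h(4) = 8; h(5) = 2; h(6) = 11; h(7) = 9; h(8) = 9; h(9) = 11; h(10) = 2; h(11) = 8; h(12) = 3.
Roots: {0, 2}.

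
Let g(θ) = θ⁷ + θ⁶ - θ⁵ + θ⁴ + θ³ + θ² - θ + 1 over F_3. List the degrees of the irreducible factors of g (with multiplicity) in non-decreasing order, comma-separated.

2, 2, 3

Roots in F_3: g(0) = 1; g(1) = 1; g(2) = 1.
Complete factorization: g(θ) = (θ² + θ - 1)·(θ² - θ - 1)·(θ³ + θ² - θ + 1).
Factor degrees with multiplicity: 2 + 2 + 3 = 7.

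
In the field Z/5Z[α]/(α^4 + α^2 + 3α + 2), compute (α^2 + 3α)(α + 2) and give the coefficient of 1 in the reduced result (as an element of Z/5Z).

Multiply in Z/5Z[α]: (α^2 + 3α)·(α + 2) = α^3 + α.
Reduced: α^3 + α.

0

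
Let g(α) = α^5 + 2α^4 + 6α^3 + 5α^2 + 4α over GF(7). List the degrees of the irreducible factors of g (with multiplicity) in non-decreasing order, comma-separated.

Linear factors from roots: (α), (α + 5), (α + 3).
Complete factorization: g(α) = (α)·(α + 3)·(α + 5)·(α^2 + α + 4).
Factor degrees with multiplicity: 1 + 1 + 1 + 2 = 5.

1, 1, 1, 2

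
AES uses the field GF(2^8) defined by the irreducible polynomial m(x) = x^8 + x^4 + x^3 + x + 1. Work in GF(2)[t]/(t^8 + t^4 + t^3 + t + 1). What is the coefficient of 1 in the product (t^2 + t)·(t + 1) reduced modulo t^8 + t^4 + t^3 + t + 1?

0

Multiply in GF(2)[t]: (t^2 + t)·(t + 1) = t^3 + t.
Reduced: t^3 + t.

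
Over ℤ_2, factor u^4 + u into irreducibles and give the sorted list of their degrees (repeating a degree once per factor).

Write h(u) = u^4 + u.
Roots in ℤ_2: h(0) = 0 → root; h(1) = 0 → root.
Linear factors from roots: (u), (u + 1).
Complete factorization: h(u) = (u)·(u + 1)·(u^2 + u + 1).
Factor degrees with multiplicity: 1 + 1 + 2 = 4.

1, 1, 2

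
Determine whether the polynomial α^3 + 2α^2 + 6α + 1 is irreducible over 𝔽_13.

Write h(α) = α^3 + 2α^2 + 6α + 1.
Check each element of 𝔽_13 for a root: h(0)=1, h(1)=10, h(2)=3, h(3)=12, h(4)=4, h(5)=11, h(6)=0, h(7)=3, h(8)=0, h(9)=10, h(10)=0, h(11)=2, h(12)=9.
h(6) = 0, so (α − 6) divides h(α); h is reducible.

No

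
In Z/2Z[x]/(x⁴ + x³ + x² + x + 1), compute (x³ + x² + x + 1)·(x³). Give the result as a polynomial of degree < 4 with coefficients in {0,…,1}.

Multiply in Z/2Z[x]: (x³ + x² + x + 1)·(x³) = x⁶ + x⁵ + x⁴ + x³.
Reduce using x⁴ ≡ x³ + x² + x + 1 (mod x⁴ + x³ + x² + x + 1).
Reduced: x².

x^2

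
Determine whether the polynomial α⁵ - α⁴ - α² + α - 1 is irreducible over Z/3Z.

Write g(α) = α⁵ - α⁴ - α² + α - 1.
Check for roots in Z/3Z: g(0) = 2; g(1) = 2; g(2) = 1.
No roots, so no linear factors.
Monic irreducibles of degree 2 over GF(3): α² + 1, α² + α - 1, α² - α - 1.
None of them divide g (all give nonzero remainder).
No irreducible factor of degree ≤ 2 exists, so g is irreducible over GF(3).

Yes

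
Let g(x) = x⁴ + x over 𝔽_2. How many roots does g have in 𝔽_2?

Evaluate at each of the 2 elements of 𝔽_2:
g(0) = 0 → root; g(1) = 0 → root.
Roots: {0, 1}.

2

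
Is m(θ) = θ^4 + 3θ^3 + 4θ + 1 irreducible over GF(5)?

Check for roots in GF(5): m(0) = 1; m(1) = 4; m(2) = 4; m(3) = 0 → root; m(4) = 0 → root.
m(3) = 0, so (θ − 3) divides m(θ); m is reducible.

No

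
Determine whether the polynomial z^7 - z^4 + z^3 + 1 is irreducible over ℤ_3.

Write g(z) = z^7 - z^4 + z^3 + 1.
Check for roots in ℤ_3: g(0) = 1; g(1) = 2; g(2) = 1.
No roots, so no linear factors.
Monic irreducibles of degree 2 over GF(3): z^2 + 1, z^2 + z - 1, z^2 - z - 1.
None of them divide g (all give nonzero remainder).
Degree-3 irreducible divisors: test the 8 monic irreducibles of degree 3 over GF(3).
None of them divide g (all give nonzero remainder).
No irreducible factor of degree ≤ 3 exists, so g is irreducible over GF(3).

Yes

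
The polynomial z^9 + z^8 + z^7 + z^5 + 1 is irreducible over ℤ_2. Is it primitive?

No

Write f(z) = z^9 + z^8 + z^7 + z^5 + 1.
|GF(2^9)^×| = 2^9 − 1 = 511. Prime factorization: 511 = 7·73.
f is primitive ⇔ z has order 511 in GF(2)[z]/(f), i.e. z^(511/q) ≠ 1 for each prime q | 511.
z^(73) mod f = 1
z^(7) mod f = z^7.
Since z^(73) = 1, the order of z divides 73 < 511; not primitive.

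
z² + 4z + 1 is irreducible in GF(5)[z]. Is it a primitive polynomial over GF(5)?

Write f(z) = z² + 4z + 1.
|GF(5^2)^×| = 5^2 − 1 = 24. Prime factorization: 24 = 2^3·3.
f is primitive ⇔ z has order 24 in GF(5)[z]/(f), i.e. z^(24/q) ≠ 1 for each prime q | 24.
z^(12) mod f = 1
z^(8) mod f = z + 4.
Since z^(12) = 1, the order of z divides 12 < 24; not primitive.

No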